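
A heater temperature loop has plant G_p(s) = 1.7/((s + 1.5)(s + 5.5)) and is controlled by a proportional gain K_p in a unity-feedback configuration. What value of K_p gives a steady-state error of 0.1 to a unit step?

K_p = 43.7

For a type-0 loop with proportional control, e_ss = 1/(1 + K_p·G_p(0)).
G_p(0) = 0.2061. Require 1/(1 + K_p·0.2061) = 0.1, so 1 + 0.2061·K_p = 10.
K_p = (10 − 1)/0.2061 = 43.7.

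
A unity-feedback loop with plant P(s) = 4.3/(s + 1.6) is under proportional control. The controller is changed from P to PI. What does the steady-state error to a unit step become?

0

Adding integral action puts a pole at s = 0 in the forward path, raising the system type to 1; a type-1 loop has zero steady-state error to a step.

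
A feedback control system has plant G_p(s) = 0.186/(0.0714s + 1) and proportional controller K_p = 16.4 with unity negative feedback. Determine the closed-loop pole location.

Closed loop: T(s) = K_p·G_p/(1+K_p·G_p) = 3.05/(0.0714s + 1 + 3.05), with pole at s = −(1 + 3.05)/0.0714 = −56.73.

s = -56.73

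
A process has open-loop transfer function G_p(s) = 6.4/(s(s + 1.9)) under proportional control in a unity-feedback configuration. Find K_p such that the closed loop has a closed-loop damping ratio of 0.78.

Closed-loop characteristic equation: s² + 1.9s + K_p·6.4 = 0.
So ω_n = √(6.4K_p) and 2ζω_n = 1.9, giving ζ = 1.9/(2√(6.4K_p)).
Setting ζ = 0.78: √(6.4K_p) = 1.9/(2·0.78) = 1.218, so K_p = 1.483/6.4 = 0.232.

K_p = 0.232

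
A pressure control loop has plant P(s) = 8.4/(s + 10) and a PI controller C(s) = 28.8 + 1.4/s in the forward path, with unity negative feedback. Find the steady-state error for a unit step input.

0

The open loop C(s)P(s) has a pole at the origin (type 1), so the static position error constant is infinite and e_ss = 1/(1+∞) = 0.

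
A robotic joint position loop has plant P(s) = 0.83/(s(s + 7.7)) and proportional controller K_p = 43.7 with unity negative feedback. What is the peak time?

T_p = 0.678 s

Closed-loop characteristic equation: s² + 7.7s + 36.27 = 0, so ω_n = 6.023 rad/s and ζ = 7.7/(2·6.023) = 0.6393.
Damped frequency ω_d = ω_n√(1−ζ²) = 4.631 rad/s, so peak time T_p = π/ω_d = 0.678 s.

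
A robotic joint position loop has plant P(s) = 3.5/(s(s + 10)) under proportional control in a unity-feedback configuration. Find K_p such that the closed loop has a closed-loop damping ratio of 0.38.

Closed-loop characteristic equation: s² + 10s + K_p·3.5 = 0.
So ω_n = √(3.5K_p) and 2ζω_n = 10, giving ζ = 10/(2√(3.5K_p)).
Setting ζ = 0.38: √(3.5K_p) = 10/(2·0.38) = 13.16, so K_p = 173.1/3.5 = 49.5.

K_p = 49.5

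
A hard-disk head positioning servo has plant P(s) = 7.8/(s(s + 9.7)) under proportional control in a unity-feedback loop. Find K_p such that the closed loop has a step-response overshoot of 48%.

From %OS = 100·exp(−πζ/√(1−ζ²)) = 48%, ζ = −ln(0.48)/√(π²+ln²(0.48)) = 0.2275.
Characteristic equation s² + 9.7s + 7.8K_p = 0 gives ζ = 9.7/(2√(7.8K_p)).
Setting ζ = 0.2275: √(7.8K_p) = 9.7/(2·0.2275) = 21.32, so K_p = 454.5/7.8 = 58.3.

K_p = 58.3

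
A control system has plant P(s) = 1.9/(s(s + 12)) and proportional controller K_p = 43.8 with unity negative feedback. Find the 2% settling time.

T_s ≈ 0.667 s

Closed-loop characteristic equation: s² + 12s + 83.22 = 0, so ω_n = 9.122 rad/s and ζ = 12/(2·9.122) = 0.6577.
2% settling time T_s ≈ 4/(ζω_n) = 4/6 = 0.667 s.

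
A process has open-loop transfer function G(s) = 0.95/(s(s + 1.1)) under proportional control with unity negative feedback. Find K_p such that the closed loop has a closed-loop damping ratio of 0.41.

Closed-loop characteristic equation: s² + 1.1s + K_p·0.95 = 0.
So ω_n = √(0.95K_p) and 2ζω_n = 1.1, giving ζ = 1.1/(2√(0.95K_p)).
Setting ζ = 0.41: √(0.95K_p) = 1.1/(2·0.41) = 1.341, so K_p = 1.8/0.95 = 1.89.

K_p = 1.89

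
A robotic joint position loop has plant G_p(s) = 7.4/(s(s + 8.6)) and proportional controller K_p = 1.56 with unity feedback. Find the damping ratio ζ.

ζ = 1.27

1 + K_p·G_p(s) = 0 gives s² + 8.6s + 11.54 = 0.
Matching s² + 2ζω_n s + ω_n²: ω_n = √11.54 = 3.398 rad/s and 2ζω_n = 8.6, so ζ = 8.6/(2·3.398) = 1.27.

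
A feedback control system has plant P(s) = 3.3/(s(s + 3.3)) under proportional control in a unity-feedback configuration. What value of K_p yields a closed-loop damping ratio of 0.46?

Closed-loop characteristic equation: s² + 3.3s + K_p·3.3 = 0.
So ω_n = √(3.3K_p) and 2ζω_n = 3.3, giving ζ = 3.3/(2√(3.3K_p)).
Setting ζ = 0.46: √(3.3K_p) = 3.3/(2·0.46) = 3.587, so K_p = 12.87/3.3 = 3.9.

K_p = 3.9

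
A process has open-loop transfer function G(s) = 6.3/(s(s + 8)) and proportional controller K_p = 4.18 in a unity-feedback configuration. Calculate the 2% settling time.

The closed-loop denominator s² + 8s + 26.33 gives ω_n = √26.33 = 5.132 and ζ = 8/(2ω_n) = 0.7795.
2% settling time T_s ≈ 4/(ζω_n) = 4/4 = 1 s.

T_s ≈ 1 s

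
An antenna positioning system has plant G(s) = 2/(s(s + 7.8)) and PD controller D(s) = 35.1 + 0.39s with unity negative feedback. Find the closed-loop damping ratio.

Forward path: (35.1 + 0.39s)·2/(s(s+7.8)). The closed-loop characteristic equation is s² + (7.8 + 2·0.39)s + 2·35.1 = 0.
That is s² + 8.58s + 70.2 = 0, so ω_n = 8.379 rad/s and ζ = 8.58/(2·8.379) = 0.512.

ζ = 0.512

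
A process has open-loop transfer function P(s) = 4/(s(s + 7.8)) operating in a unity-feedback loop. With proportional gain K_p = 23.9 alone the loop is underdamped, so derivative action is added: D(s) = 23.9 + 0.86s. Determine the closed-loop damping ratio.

ζ = 0.575

Forward path: (23.9 + 0.86s)·4/(s(s+7.8)). The closed-loop characteristic equation is s² + (7.8 + 4·0.86)s + 4·23.9 = 0.
That is s² + 11.24s + 95.6 = 0, so ω_n = 9.778 rad/s and ζ = 11.24/(2·9.778) = 0.5748.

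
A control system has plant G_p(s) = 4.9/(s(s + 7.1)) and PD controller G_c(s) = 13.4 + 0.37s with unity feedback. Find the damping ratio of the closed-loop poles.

ζ = 0.55

Forward path: (13.4 + 0.37s)·4.9/(s(s+7.1)). The closed-loop characteristic equation is s² + (7.1 + 4.9·0.37)s + 4.9·13.4 = 0.
That is s² + 8.913s + 65.66 = 0, so ω_n = 8.103 rad/s and ζ = 8.913/(2·8.103) = 0.55.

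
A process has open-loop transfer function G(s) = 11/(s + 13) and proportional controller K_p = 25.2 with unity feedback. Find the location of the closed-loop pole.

Closed-loop transfer function: T(s) = K_p·G(s)/(1 + K_p·G(s)) = 277.2/(s + 13 + 277.2) = 277.2/(s + 290.2).
The closed-loop pole is at s = −290.2.

s = -290.2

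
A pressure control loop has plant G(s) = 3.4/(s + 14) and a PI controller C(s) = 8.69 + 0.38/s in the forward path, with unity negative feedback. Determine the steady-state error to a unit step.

0

The open loop C(s)G(s) has a pole at the origin (type 1), so the static position error constant is infinite and e_ss = 1/(1+∞) = 0.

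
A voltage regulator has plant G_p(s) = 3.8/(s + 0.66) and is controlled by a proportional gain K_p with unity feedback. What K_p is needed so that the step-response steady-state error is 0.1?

For a type-0 loop with proportional control, e_ss = 1/(1 + K_p·G_p(0)).
G_p(0) = 5.758. Require 1/(1 + K_p·5.758) = 0.1, so 1 + 5.758·K_p = 10.
K_p = (10 − 1)/5.758 = 1.56.

K_p = 1.56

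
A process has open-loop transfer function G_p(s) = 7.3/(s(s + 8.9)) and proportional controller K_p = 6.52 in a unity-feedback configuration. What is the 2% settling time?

T_s ≈ 0.899 s

From 1 + K_pG_p(s) = 0: s² + 8.9s + 47.6 = 0 ⇒ ω_n = 6.899, ζ = 0.645.
2% settling time T_s ≈ 4/(ζω_n) = 4/4.45 = 0.899 s.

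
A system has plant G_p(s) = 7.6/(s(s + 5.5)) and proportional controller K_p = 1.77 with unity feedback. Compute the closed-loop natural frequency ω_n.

1 + K_p·G_p(s) = 0 gives s² + 5.5s + 13.45 = 0.
Matching s² + 2ζω_n s + ω_n²: ω_n = √13.45 = 3.668 rad/s and 2ζω_n = 5.5, so ζ = 5.5/(2·3.668) = 0.75.

ω_n = 3.67 rad/s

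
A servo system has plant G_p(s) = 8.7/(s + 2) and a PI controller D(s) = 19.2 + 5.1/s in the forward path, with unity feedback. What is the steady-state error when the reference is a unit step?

0

The open loop D(s)G_p(s) has a pole at the origin (type 1), so the static position error constant is infinite and e_ss = 1/(1+∞) = 0.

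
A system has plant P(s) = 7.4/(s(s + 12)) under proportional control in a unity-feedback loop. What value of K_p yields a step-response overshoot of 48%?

From %OS = 100·exp(−πζ/√(1−ζ²)) = 48%, ζ = −ln(0.48)/√(π²+ln²(0.48)) = 0.2275.
Characteristic equation s² + 12s + 7.4K_p = 0 gives ζ = 12/(2√(7.4K_p)).
Setting ζ = 0.2275: √(7.4K_p) = 12/(2·0.2275) = 26.37, so K_p = 695.5/7.4 = 94.

K_p = 94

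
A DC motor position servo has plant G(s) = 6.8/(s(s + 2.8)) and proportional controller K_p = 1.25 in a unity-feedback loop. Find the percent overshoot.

Closed-loop characteristic equation: s² + 2.8s + 8.5 = 0, so ω_n = 2.915 rad/s and ζ = 2.8/(2·2.915) = 0.4802.
%OS = 100·exp(−πζ/√(1−ζ²)) = 100·exp(−π·0.4802/√0.7694) = 17.9%.

17.9%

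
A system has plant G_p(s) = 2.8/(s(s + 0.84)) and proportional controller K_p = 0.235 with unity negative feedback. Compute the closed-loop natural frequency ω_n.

ω_n = 0.811 rad/s

1 + K_p·G_p(s) = 0 gives s² + 0.84s + 0.658 = 0.
Matching s² + 2ζω_n s + ω_n²: ω_n = √0.658 = 0.8112 rad/s and 2ζω_n = 0.84, so ζ = 0.84/(2·0.8112) = 0.518.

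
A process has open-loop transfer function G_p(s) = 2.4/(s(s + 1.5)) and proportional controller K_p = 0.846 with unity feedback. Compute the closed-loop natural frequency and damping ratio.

ω_n = 1.42 rad/s, ζ = 0.526

The closed-loop denominator is s(s+1.5) + 0.846·2.4 = s² + 1.5s + 2.03.
So ω_n² = 2.03 ⇒ ω_n = 1.425 rad/s, and ζ = 1.5/(2ω_n) = 0.526.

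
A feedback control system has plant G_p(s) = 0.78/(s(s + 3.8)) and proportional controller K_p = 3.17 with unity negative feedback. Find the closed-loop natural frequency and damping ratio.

ω_n = 1.57 rad/s, ζ = 1.21

With unity feedback the closed-loop characteristic equation is s² + 3.8s + 3.17·0.78 = s² + 3.8s + 2.473 = 0.
So ω_n² = 2.473 ⇒ ω_n = 1.572 rad/s, and ζ = 3.8/(2ω_n) = 1.21.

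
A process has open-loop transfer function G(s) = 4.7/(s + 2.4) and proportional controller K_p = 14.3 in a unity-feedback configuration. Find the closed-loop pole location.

Closed-loop transfer function: T(s) = K_p·G(s)/(1 + K_p·G(s)) = 67.21/(s + 2.4 + 67.21) = 67.21/(s + 69.61).
The closed-loop pole is at s = −69.61.

s = -69.61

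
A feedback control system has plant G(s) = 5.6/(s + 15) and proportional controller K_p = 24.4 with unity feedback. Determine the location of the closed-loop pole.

s = -151.6

Closed-loop transfer function: T(s) = K_p·G(s)/(1 + K_p·G(s)) = 136.6/(s + 15 + 136.6) = 136.6/(s + 151.6).
The closed-loop pole is at s = −151.6.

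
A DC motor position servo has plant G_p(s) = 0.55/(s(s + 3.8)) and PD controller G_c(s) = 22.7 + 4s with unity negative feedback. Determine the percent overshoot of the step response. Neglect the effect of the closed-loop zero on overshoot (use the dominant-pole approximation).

0.642%

Forward path: (22.7 + 4s)·0.55/(s(s+3.8)). The closed-loop characteristic equation is s² + (3.8 + 0.55·4)s + 0.55·22.7 = 0.
That is s² + 6s + 12.49 = 0, so ω_n = 3.533 rad/s and ζ = 6/(2·3.533) = 0.849.
%OS = 100·exp(−πζ/√(1−ζ²)) = 0.642%.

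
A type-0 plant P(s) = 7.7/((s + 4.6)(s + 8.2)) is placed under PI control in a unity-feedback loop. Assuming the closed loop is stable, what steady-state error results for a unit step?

0

The PI controller's integrator makes the forward path type 1, so e_ss to a step is zero.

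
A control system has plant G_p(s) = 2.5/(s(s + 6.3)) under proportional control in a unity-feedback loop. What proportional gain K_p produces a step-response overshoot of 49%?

From %OS = 100·exp(−πζ/√(1−ζ²)) = 49%, ζ = −ln(0.49)/√(π²+ln²(0.49)) = 0.2214.
Characteristic equation s² + 6.3s + 2.5K_p = 0 gives ζ = 6.3/(2√(2.5K_p)).
Setting ζ = 0.2214: √(2.5K_p) = 6.3/(2·0.2214) = 14.23, so K_p = 202.4/2.5 = 80.9.

K_p = 80.9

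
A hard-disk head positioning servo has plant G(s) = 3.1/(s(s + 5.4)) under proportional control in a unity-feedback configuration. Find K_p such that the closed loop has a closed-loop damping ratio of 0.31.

Closed-loop characteristic equation: s² + 5.4s + K_p·3.1 = 0.
So ω_n = √(3.1K_p) and 2ζω_n = 5.4, giving ζ = 5.4/(2√(3.1K_p)).
Setting ζ = 0.31: √(3.1K_p) = 5.4/(2·0.31) = 8.71, so K_p = 75.86/3.1 = 24.5.

K_p = 24.5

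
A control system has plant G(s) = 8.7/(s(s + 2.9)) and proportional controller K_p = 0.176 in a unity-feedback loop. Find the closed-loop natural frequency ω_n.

ω_n = 1.24 rad/s

1 + K_p·G(s) = 0 gives s² + 2.9s + 1.531 = 0.
Matching s² + 2ζω_n s + ω_n²: ω_n = √1.531 = 1.237 rad/s and 2ζω_n = 2.9, so ζ = 2.9/(2·1.237) = 1.17.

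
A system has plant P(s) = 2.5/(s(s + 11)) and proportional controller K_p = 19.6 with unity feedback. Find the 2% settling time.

T_s ≈ 0.727 s

Closed-loop characteristic equation: s² + 11s + 49 = 0, so ω_n = 7 rad/s and ζ = 11/(2·7) = 0.7857.
2% settling time T_s ≈ 4/(ζω_n) = 4/5.5 = 0.727 s.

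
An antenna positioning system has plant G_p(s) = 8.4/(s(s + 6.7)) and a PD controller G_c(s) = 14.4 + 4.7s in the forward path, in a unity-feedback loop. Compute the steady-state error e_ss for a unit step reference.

0

The open loop G_c(s)G_p(s) has a pole at the origin (type 1), so the static position error constant is infinite and e_ss = 1/(1+∞) = 0.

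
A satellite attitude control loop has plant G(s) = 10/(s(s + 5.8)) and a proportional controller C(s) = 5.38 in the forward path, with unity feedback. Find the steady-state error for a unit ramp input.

0.108

The loop has one pole at the origin (type 1). Velocity error constant K_v = lim_{s→0} s·C(s)G(s) = 5.38·10/5.8 = 9.276.
Steady-state error to a unit ramp: e_ss = 1/K_v = 0.108.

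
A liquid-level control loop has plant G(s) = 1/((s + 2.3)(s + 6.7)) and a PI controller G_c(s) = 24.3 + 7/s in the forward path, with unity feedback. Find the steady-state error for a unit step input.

0

The open loop G_c(s)G(s) has a pole at the origin (type 1), so the static position error constant is infinite and e_ss = 1/(1+∞) = 0.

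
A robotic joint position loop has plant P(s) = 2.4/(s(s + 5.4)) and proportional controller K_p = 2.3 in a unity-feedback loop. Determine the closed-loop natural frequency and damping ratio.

ω_n = 2.35 rad/s, ζ = 1.15

1 + K_p·P(s) = 0 gives s² + 5.4s + 5.52 = 0.
Matching s² + 2ζω_n s + ω_n²: ω_n = √5.52 = 2.349 rad/s and 2ζω_n = 5.4, so ζ = 5.4/(2·2.349) = 1.15.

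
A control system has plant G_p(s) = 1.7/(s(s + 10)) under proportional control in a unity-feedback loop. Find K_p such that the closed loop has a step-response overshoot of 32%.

K_p = 126

From %OS = 100·exp(−πζ/√(1−ζ²)) = 32%, ζ = −ln(0.32)/√(π²+ln²(0.32)) = 0.341.
Characteristic equation s² + 10s + 1.7K_p = 0 gives ζ = 10/(2√(1.7K_p)).
Setting ζ = 0.341: √(1.7K_p) = 10/(2·0.341) = 14.66, so K_p = 215/1.7 = 126.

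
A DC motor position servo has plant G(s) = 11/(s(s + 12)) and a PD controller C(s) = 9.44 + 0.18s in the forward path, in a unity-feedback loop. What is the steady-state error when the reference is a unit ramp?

The loop has one pole at the origin (type 1). Velocity error constant K_v = lim_{s→0} s·C(s)G(s) = 9.44·11/12 = 8.653.
Steady-state error to a unit ramp: e_ss = 1/K_v = 0.116.

0.116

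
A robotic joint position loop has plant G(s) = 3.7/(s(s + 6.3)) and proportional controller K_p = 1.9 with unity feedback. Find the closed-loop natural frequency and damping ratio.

ω_n = 2.65 rad/s, ζ = 1.19

1 + K_p·G(s) = 0 gives s² + 6.3s + 7.03 = 0.
So ω_n² = 7.03 ⇒ ω_n = 2.651 rad/s, and ζ = 6.3/(2ω_n) = 1.19.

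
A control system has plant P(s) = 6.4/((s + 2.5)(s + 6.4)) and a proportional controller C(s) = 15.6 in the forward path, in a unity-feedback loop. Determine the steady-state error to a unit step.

0.138

The loop is type 0. Static position error constant K_pos = C(0)·P(0) = 15.6·0.4 = 6.24.
Steady-state error to a unit step: e_ss = 1/(1+K_pos) = 1/7.24 = 0.138.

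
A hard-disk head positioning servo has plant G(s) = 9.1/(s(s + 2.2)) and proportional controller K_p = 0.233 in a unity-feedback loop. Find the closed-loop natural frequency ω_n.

ω_n = 1.46 rad/s

With unity feedback the closed-loop characteristic equation is s² + 2.2s + 0.233·9.1 = s² + 2.2s + 2.12 = 0.
So ω_n² = 2.12 ⇒ ω_n = 1.456 rad/s, and ζ = 2.2/(2ω_n) = 0.755.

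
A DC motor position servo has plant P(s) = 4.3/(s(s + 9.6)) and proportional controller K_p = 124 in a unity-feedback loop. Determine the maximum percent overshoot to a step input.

51.3%

The closed-loop denominator s² + 9.6s + 533.2 gives ω_n = √533.2 = 23.09 and ζ = 9.6/(2ω_n) = 0.2079.
%OS = 100·exp(−πζ/√(1−ζ²)) = 100·exp(−π·0.2079/√0.9568) = 51.3%.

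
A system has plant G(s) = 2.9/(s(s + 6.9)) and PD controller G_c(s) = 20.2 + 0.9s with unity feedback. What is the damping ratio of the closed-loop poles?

ζ = 0.621

Forward path: (20.2 + 0.9s)·2.9/(s(s+6.9)). The closed-loop characteristic equation is s² + (6.9 + 2.9·0.9)s + 2.9·20.2 = 0.
That is s² + 9.51s + 58.58 = 0, so ω_n = 7.654 rad/s and ζ = 9.51/(2·7.654) = 0.6213.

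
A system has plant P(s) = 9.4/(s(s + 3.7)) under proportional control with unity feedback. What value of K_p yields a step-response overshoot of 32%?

K_p = 3.13

From %OS = 100·exp(−πζ/√(1−ζ²)) = 32%, ζ = −ln(0.32)/√(π²+ln²(0.32)) = 0.341.
Characteristic equation s² + 3.7s + 9.4K_p = 0 gives ζ = 3.7/(2√(9.4K_p)).
Setting ζ = 0.341: √(9.4K_p) = 3.7/(2·0.341) = 5.426, so K_p = 29.44/9.4 = 3.13.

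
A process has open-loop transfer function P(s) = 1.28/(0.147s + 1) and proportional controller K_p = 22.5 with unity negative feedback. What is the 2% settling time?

T_s ≈ 0.0197 s

Closed loop: T(s) = K_p·P/(1+K_p·P) = 28.8/(0.147s + 1 + 28.8), with pole at s = −(1 + 28.8)/0.147 = −202.7.
τ = 1/202.7 = 0.004933 s, so 2% settling time ≈ 4τ = 0.0197 s.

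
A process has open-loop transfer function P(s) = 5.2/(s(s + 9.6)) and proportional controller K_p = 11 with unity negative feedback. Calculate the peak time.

The closed-loop denominator s² + 9.6s + 57.2 gives ω_n = √57.2 = 7.563 and ζ = 9.6/(2ω_n) = 0.6347.
Damped frequency ω_d = ω_n√(1−ζ²) = 5.845 rad/s, so peak time T_p = π/ω_d = 0.538 s.

T_p = 0.538 s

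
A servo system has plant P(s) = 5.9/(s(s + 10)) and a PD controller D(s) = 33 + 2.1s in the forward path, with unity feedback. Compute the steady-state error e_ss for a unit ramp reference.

0.0514

The loop has one pole at the origin (type 1). Velocity error constant K_v = lim_{s→0} s·D(s)P(s) = 33·5.9/10 = 19.47.
Steady-state error to a unit ramp: e_ss = 1/K_v = 0.0514.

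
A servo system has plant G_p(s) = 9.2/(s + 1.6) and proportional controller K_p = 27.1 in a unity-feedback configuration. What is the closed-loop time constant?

τ = 0.00399 s

Closed-loop transfer function: T(s) = K_p·G_p(s)/(1 + K_p·G_p(s)) = 249.3/(s + 1.6 + 249.3) = 249.3/(s + 250.9).
Time constant τ = 1/250.9 = 0.00399 s.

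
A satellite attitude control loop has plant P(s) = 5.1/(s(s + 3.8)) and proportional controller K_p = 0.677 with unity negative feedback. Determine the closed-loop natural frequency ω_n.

ω_n = 1.86 rad/s

1 + K_p·P(s) = 0 gives s² + 3.8s + 3.453 = 0.
Matching s² + 2ζω_n s + ω_n²: ω_n = √3.453 = 1.858 rad/s and 2ζω_n = 3.8, so ζ = 3.8/(2·1.858) = 1.02.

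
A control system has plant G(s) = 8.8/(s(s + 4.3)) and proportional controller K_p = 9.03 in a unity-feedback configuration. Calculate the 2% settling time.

Closed-loop characteristic equation: s² + 4.3s + 79.46 = 0, so ω_n = 8.914 rad/s and ζ = 4.3/(2·8.914) = 0.2412.
2% settling time T_s ≈ 4/(ζω_n) = 4/2.15 = 1.86 s.

T_s ≈ 1.86 s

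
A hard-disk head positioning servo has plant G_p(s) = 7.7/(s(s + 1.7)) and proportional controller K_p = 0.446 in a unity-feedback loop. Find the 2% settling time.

From 1 + K_pG_p(s) = 0: s² + 1.7s + 3.434 = 0 ⇒ ω_n = 1.853, ζ = 0.4587.
2% settling time T_s ≈ 4/(ζω_n) = 4/0.85 = 4.71 s.

T_s ≈ 4.71 s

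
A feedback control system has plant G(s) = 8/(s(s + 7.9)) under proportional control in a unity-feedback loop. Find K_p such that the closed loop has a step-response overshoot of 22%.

K_p = 10.3

From %OS = 100·exp(−πζ/√(1−ζ²)) = 22%, ζ = −ln(0.22)/√(π²+ln²(0.22)) = 0.4342.
Characteristic equation s² + 7.9s + 8K_p = 0 gives ζ = 7.9/(2√(8K_p)).
Setting ζ = 0.4342: √(8K_p) = 7.9/(2·0.4342) = 9.098, so K_p = 82.77/8 = 10.3.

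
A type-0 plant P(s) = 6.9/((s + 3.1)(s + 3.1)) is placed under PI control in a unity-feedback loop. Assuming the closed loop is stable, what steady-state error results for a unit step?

0

The PI controller's integrator makes the forward path type 1, so e_ss to a step is zero.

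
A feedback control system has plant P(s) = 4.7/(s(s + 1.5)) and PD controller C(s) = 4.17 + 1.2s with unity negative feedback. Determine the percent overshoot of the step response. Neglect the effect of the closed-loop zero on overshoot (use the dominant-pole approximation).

1.38%

Forward path: (4.17 + 1.2s)·4.7/(s(s+1.5)). The closed-loop characteristic equation is s² + (1.5 + 4.7·1.2)s + 4.7·4.17 = 0.
That is s² + 7.14s + 19.6 = 0, so ω_n = 4.427 rad/s and ζ = 7.14/(2·4.427) = 0.8064.
%OS = 100·exp(−πζ/√(1−ζ²)) = 1.38%.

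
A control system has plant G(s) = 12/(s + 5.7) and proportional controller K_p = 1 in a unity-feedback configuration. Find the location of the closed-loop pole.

s = -17.7

Closed-loop transfer function: T(s) = K_p·G(s)/(1 + K_p·G(s)) = 12/(s + 5.7 + 12) = 12/(s + 17.7).
The closed-loop pole is at s = −17.7.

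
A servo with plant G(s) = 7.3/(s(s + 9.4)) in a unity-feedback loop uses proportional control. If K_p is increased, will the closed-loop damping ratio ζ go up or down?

ζ = 9.4/(2√(7.3K_p)); increasing K_p raises the denominator, so ζ falls.

decrease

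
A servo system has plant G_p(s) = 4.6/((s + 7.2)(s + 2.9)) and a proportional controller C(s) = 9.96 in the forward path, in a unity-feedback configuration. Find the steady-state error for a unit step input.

The loop is type 0. Static position error constant K_pos = C(0)·G_p(0) = 9.96·0.2203 = 2.194.
Steady-state error to a unit step: e_ss = 1/(1+K_pos) = 1/3.194 = 0.313.

0.313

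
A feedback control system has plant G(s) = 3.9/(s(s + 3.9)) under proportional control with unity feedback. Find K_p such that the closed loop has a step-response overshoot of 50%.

From %OS = 100·exp(−πζ/√(1−ζ²)) = 50%, ζ = −ln(0.5)/√(π²+ln²(0.5)) = 0.2155.
Characteristic equation s² + 3.9s + 3.9K_p = 0 gives ζ = 3.9/(2√(3.9K_p)).
Setting ζ = 0.2155: √(3.9K_p) = 3.9/(2·0.2155) = 9.051, so K_p = 81.91/3.9 = 21.

K_p = 21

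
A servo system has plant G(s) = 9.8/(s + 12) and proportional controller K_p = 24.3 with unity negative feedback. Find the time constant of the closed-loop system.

τ = 0.004 s

Closed-loop transfer function: T(s) = K_p·G(s)/(1 + K_p·G(s)) = 238.1/(s + 12 + 238.1) = 238.1/(s + 250.1).
Time constant τ = 1/250.1 = 0.004 s.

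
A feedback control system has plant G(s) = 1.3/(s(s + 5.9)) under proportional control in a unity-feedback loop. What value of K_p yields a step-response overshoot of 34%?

From %OS = 100·exp(−πζ/√(1−ζ²)) = 34%, ζ = −ln(0.34)/√(π²+ln²(0.34)) = 0.3248.
Characteristic equation s² + 5.9s + 1.3K_p = 0 gives ζ = 5.9/(2√(1.3K_p)).
Setting ζ = 0.3248: √(1.3K_p) = 5.9/(2·0.3248) = 9.083, so K_p = 82.5/1.3 = 63.5.

K_p = 63.5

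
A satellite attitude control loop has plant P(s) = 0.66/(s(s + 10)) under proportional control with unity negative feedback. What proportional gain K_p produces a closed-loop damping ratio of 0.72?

K_p = 73.1

Closed-loop characteristic equation: s² + 10s + K_p·0.66 = 0.
So ω_n = √(0.66K_p) and 2ζω_n = 10, giving ζ = 10/(2√(0.66K_p)).
Setting ζ = 0.72: √(0.66K_p) = 10/(2·0.72) = 6.944, so K_p = 48.23/0.66 = 73.1.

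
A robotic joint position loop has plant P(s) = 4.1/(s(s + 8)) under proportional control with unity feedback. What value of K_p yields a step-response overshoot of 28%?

From %OS = 100·exp(−πζ/√(1−ζ²)) = 28%, ζ = −ln(0.28)/√(π²+ln²(0.28)) = 0.3755.
Characteristic equation s² + 8s + 4.1K_p = 0 gives ζ = 8/(2√(4.1K_p)).
Setting ζ = 0.3755: √(4.1K_p) = 8/(2·0.3755) = 10.65, so K_p = 113.5/4.1 = 27.7.

K_p = 27.7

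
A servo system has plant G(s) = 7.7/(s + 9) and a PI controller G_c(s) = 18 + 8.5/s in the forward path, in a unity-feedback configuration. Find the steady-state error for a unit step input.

0

The open loop G_c(s)G(s) has a pole at the origin (type 1), so the static position error constant is infinite and e_ss = 1/(1+∞) = 0.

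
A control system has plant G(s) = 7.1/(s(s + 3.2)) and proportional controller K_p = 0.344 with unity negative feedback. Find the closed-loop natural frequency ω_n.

The closed-loop denominator is s(s+3.2) + 0.344·7.1 = s² + 3.2s + 2.442.
Matching s² + 2ζω_n s + ω_n²: ω_n = √2.442 = 1.563 rad/s and 2ζω_n = 3.2, so ζ = 3.2/(2·1.563) = 1.02.

ω_n = 1.56 rad/s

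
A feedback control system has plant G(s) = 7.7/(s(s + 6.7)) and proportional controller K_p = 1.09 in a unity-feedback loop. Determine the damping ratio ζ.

ζ = 1.16

The closed-loop denominator is s(s+6.7) + 1.09·7.7 = s² + 6.7s + 8.393.
So ω_n² = 8.393 ⇒ ω_n = 2.897 rad/s, and ζ = 6.7/(2ω_n) = 1.16.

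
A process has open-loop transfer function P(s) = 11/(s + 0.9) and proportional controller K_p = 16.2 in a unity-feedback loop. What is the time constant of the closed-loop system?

Closed-loop transfer function: T(s) = K_p·P(s)/(1 + K_p·P(s)) = 178.2/(s + 0.9 + 178.2) = 178.2/(s + 179.1).
Time constant τ = 1/179.1 = 0.00558 s.

τ = 0.00558 s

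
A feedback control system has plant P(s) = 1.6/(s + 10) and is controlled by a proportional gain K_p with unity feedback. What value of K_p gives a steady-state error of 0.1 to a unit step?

K_p = 56.2

For a type-0 loop with proportional control, e_ss = 1/(1 + K_p·P(0)).
P(0) = 0.16. Require 1/(1 + K_p·0.16) = 0.1, so 1 + 0.16·K_p = 10.
K_p = (10 − 1)/0.16 = 56.2.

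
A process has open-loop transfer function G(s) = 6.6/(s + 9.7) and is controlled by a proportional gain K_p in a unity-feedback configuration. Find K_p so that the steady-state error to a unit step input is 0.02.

K_p = 72

The loop is type 0, so e_ss(step) = 1/(1 + K_pos) with K_pos = K_p·G(0).
G(0) = 0.6804. Require 1/(1 + K_p·0.6804) = 0.02, so 1 + 0.6804·K_p = 50.
K_p = (50 − 1)/0.6804 = 72.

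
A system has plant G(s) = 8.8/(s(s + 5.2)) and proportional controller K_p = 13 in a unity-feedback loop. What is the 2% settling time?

From 1 + K_pG(s) = 0: s² + 5.2s + 114.4 = 0 ⇒ ω_n = 10.7, ζ = 0.2431.
2% settling time T_s ≈ 4/(ζω_n) = 4/2.6 = 1.54 s.

T_s ≈ 1.54 s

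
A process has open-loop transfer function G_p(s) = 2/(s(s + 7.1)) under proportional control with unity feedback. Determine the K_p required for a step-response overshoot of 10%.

From %OS = 100·exp(−πζ/√(1−ζ²)) = 10%, ζ = −ln(0.1)/√(π²+ln²(0.1)) = 0.5912.
Characteristic equation s² + 7.1s + 2K_p = 0 gives ζ = 7.1/(2√(2K_p)).
Setting ζ = 0.5912: √(2K_p) = 7.1/(2·0.5912) = 6.005, so K_p = 36.06/2 = 18.

K_p = 18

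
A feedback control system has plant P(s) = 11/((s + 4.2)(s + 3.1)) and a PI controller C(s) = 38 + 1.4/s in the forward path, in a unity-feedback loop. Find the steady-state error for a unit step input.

The open loop C(s)P(s) has a pole at the origin (type 1), so the static position error constant is infinite and e_ss = 1/(1+∞) = 0.

0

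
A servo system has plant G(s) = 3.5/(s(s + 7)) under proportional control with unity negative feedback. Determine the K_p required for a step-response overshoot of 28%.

K_p = 24.8

From %OS = 100·exp(−πζ/√(1−ζ²)) = 28%, ζ = −ln(0.28)/√(π²+ln²(0.28)) = 0.3755.
Characteristic equation s² + 7s + 3.5K_p = 0 gives ζ = 7/(2√(3.5K_p)).
Setting ζ = 0.3755: √(3.5K_p) = 7/(2·0.3755) = 9.32, so K_p = 86.86/3.5 = 24.8.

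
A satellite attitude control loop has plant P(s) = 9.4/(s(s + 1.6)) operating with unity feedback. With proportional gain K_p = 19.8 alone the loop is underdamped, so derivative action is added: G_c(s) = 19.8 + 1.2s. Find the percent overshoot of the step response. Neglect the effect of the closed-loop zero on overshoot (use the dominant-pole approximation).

18.6%

Forward path: (19.8 + 1.2s)·9.4/(s(s+1.6)). The closed-loop characteristic equation is s² + (1.6 + 9.4·1.2)s + 9.4·19.8 = 0.
That is s² + 12.88s + 186.1 = 0, so ω_n = 13.64 rad/s and ζ = 12.88/(2·13.64) = 0.4721.
%OS = 100·exp(−πζ/√(1−ζ²)) = 18.6%.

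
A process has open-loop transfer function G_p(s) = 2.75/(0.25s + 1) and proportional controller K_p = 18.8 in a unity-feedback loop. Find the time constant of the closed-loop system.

τ = 0.00474 s

Closed loop: T(s) = K_p·G_p/(1+K_p·G_p) = 51.7/(0.25s + 1 + 51.7), with pole at s = −(1 + 51.7)/0.25 = −210.8.
Closed-loop time constant τ = 1/210.8 = 0.00474 s.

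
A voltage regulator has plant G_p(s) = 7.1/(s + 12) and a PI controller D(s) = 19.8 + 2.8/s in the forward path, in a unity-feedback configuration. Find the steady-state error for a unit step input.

0

The open loop D(s)G_p(s) has a pole at the origin (type 1), so the static position error constant is infinite and e_ss = 1/(1+∞) = 0.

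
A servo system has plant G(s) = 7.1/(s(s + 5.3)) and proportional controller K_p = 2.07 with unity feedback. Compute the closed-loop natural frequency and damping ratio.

ω_n = 3.83 rad/s, ζ = 0.691

The closed-loop denominator is s(s+5.3) + 2.07·7.1 = s² + 5.3s + 14.7.
So ω_n² = 14.7 ⇒ ω_n = 3.834 rad/s, and ζ = 5.3/(2ω_n) = 0.691.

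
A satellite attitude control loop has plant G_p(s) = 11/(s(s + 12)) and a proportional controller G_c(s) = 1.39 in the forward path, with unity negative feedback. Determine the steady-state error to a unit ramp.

The loop has one pole at the origin (type 1). Velocity error constant K_v = lim_{s→0} s·G_c(s)G_p(s) = 1.39·11/12 = 1.274.
Steady-state error to a unit ramp: e_ss = 1/K_v = 0.785.

0.785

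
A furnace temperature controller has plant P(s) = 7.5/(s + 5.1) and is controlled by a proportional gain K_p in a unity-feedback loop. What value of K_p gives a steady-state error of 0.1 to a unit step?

K_p = 6.12

Steady-state error for a unit step on this type-0 loop is 1/(1 + K_p·P(0)).
P(0) = 1.471. Require 1/(1 + K_p·1.471) = 0.1, so 1 + 1.471·K_p = 10.
K_p = (10 − 1)/1.471 = 6.12.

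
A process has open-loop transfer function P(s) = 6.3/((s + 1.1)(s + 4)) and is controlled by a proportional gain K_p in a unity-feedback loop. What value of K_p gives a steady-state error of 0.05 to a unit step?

Steady-state error for a unit step on this type-0 loop is 1/(1 + K_p·P(0)).
P(0) = 1.432. Require 1/(1 + K_p·1.432) = 0.05, so 1 + 1.432·K_p = 20.
K_p = (20 − 1)/1.432 = 13.3.

K_p = 13.3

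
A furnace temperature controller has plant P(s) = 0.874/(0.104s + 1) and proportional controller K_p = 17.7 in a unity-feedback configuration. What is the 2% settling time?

T_s ≈ 0.0253 s

Closed loop: T(s) = K_p·P/(1+K_p·P) = 15.47/(0.104s + 1 + 15.47), with pole at s = −(1 + 15.47)/0.104 = −158.4.
τ = 1/158.4 = 0.006315 s, so 2% settling time ≈ 4τ = 0.0253 s.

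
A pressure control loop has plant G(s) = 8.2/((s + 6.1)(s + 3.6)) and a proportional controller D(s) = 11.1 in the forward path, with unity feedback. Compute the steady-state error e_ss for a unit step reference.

0.194

The loop is type 0. Static position error constant K_pos = D(0)·G(0) = 11.1·0.3734 = 4.145.
Steady-state error to a unit step: e_ss = 1/(1+K_pos) = 1/5.145 = 0.194.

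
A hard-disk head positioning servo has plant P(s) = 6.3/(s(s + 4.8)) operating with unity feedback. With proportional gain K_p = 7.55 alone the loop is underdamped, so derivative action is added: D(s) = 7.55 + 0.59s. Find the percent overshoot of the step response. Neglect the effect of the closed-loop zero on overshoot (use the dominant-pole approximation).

Forward path: (7.55 + 0.59s)·6.3/(s(s+4.8)). The closed-loop characteristic equation is s² + (4.8 + 6.3·0.59)s + 6.3·7.55 = 0.
That is s² + 8.517s + 47.56 = 0, so ω_n = 6.897 rad/s and ζ = 8.517/(2·6.897) = 0.6175.
%OS = 100·exp(−πζ/√(1−ζ²)) = 8.49%.

8.49%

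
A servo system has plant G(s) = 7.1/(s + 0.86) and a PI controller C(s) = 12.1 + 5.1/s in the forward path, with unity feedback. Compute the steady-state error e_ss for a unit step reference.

The open loop C(s)G(s) has a pole at the origin (type 1), so the static position error constant is infinite and e_ss = 1/(1+∞) = 0.

0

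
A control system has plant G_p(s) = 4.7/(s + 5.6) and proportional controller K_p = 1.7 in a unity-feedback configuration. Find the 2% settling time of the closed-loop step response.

Closed-loop transfer function: T(s) = K_p·G_p(s)/(1 + K_p·G_p(s)) = 7.99/(s + 5.6 + 7.99) = 7.99/(s + 13.59).
Time constant τ = 1/13.59 = 0.07358 s, so the 2% settling time is about 4τ = 0.294 s.

T_s ≈ 0.294 s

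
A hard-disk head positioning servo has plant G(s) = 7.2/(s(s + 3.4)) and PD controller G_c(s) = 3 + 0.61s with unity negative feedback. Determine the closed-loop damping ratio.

Forward path: (3 + 0.61s)·7.2/(s(s+3.4)). The closed-loop characteristic equation is s² + (3.4 + 7.2·0.61)s + 7.2·3 = 0.
That is s² + 7.792s + 21.6 = 0, so ω_n = 4.648 rad/s and ζ = 7.792/(2·4.648) = 0.8383.

ζ = 0.838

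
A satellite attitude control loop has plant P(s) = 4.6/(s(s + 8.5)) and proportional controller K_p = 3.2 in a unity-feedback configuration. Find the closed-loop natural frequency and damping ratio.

1 + K_p·P(s) = 0 gives s² + 8.5s + 14.72 = 0.
Matching s² + 2ζω_n s + ω_n²: ω_n = √14.72 = 3.837 rad/s and 2ζω_n = 8.5, so ζ = 8.5/(2·3.837) = 1.11.

ω_n = 3.84 rad/s, ζ = 1.11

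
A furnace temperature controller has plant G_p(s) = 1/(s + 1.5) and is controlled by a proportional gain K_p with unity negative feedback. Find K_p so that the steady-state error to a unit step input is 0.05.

K_p = 28.5

The loop is type 0, so e_ss(step) = 1/(1 + K_pos) with K_pos = K_p·G_p(0).
G_p(0) = 0.6667. Require 1/(1 + K_p·0.6667) = 0.05, so 1 + 0.6667·K_p = 20.
K_p = (20 − 1)/0.6667 = 28.5.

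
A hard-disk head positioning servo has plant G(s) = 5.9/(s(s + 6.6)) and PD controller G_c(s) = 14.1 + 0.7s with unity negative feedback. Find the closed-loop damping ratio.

Forward path: (14.1 + 0.7s)·5.9/(s(s+6.6)). The closed-loop characteristic equation is s² + (6.6 + 5.9·0.7)s + 5.9·14.1 = 0.
That is s² + 10.73s + 83.19 = 0, so ω_n = 9.121 rad/s and ζ = 10.73/(2·9.121) = 0.5882.

ζ = 0.588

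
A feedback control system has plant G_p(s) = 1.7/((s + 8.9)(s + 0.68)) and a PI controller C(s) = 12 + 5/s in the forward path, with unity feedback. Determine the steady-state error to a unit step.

The open loop C(s)G_p(s) has a pole at the origin (type 1), so the static position error constant is infinite and e_ss = 1/(1+∞) = 0.

0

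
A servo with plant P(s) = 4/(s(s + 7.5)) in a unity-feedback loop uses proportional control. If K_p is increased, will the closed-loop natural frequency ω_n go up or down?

increase

ω_n = √(4·K_p), which grows with K_p.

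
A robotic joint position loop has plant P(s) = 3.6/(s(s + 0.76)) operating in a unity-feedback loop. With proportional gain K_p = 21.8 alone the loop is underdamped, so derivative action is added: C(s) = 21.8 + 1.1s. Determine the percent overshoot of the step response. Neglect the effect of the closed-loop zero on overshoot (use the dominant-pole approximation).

42%

Forward path: (21.8 + 1.1s)·3.6/(s(s+0.76)). The closed-loop characteristic equation is s² + (0.76 + 3.6·1.1)s + 3.6·21.8 = 0.
That is s² + 4.72s + 78.48 = 0, so ω_n = 8.859 rad/s and ζ = 4.72/(2·8.859) = 0.2664.
%OS = 100·exp(−πζ/√(1−ζ²)) = 42%.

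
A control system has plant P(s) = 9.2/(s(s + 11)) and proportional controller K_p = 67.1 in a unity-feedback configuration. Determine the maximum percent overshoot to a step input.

49%

The closed-loop denominator s² + 11s + 617.3 gives ω_n = √617.3 = 24.85 and ζ = 11/(2ω_n) = 0.2214.
%OS = 100·exp(−πζ/√(1−ζ²)) = 100·exp(−π·0.2214/√0.951) = 49%.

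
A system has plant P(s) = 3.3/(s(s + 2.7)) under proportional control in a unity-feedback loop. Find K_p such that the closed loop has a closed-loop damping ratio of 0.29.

K_p = 6.57

Closed-loop characteristic equation: s² + 2.7s + K_p·3.3 = 0.
So ω_n = √(3.3K_p) and 2ζω_n = 2.7, giving ζ = 2.7/(2√(3.3K_p)).
Setting ζ = 0.29: √(3.3K_p) = 2.7/(2·0.29) = 4.655, so K_p = 21.67/3.3 = 6.57.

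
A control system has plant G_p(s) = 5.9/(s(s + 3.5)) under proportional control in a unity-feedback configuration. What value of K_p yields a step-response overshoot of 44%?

From %OS = 100·exp(−πζ/√(1−ζ²)) = 44%, ζ = −ln(0.44)/√(π²+ln²(0.44)) = 0.2528.
Characteristic equation s² + 3.5s + 5.9K_p = 0 gives ζ = 3.5/(2√(5.9K_p)).
Setting ζ = 0.2528: √(5.9K_p) = 3.5/(2·0.2528) = 6.921, so K_p = 47.91/5.9 = 8.12.

K_p = 8.12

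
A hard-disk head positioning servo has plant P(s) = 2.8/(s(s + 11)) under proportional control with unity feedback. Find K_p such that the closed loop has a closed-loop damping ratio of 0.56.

K_p = 34.5

Closed-loop characteristic equation: s² + 11s + K_p·2.8 = 0.
So ω_n = √(2.8K_p) and 2ζω_n = 11, giving ζ = 11/(2√(2.8K_p)).
Setting ζ = 0.56: √(2.8K_p) = 11/(2·0.56) = 9.821, so K_p = 96.46/2.8 = 34.5.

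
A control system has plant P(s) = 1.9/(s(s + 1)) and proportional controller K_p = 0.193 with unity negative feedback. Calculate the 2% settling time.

T_s ≈ 8 s

The closed-loop denominator s² + 1s + 0.3667 gives ω_n = √0.3667 = 0.6056 and ζ = 1/(2ω_n) = 0.8257.
2% settling time T_s ≈ 4/(ζω_n) = 4/0.5 = 8 s.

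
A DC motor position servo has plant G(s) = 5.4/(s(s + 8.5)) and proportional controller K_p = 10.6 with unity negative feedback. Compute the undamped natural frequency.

1 + K_p·G(s) = 0 gives s² + 8.5s + 57.24 = 0.
Matching s² + 2ζω_n s + ω_n²: ω_n = √57.24 = 7.566 rad/s and 2ζω_n = 8.5, so ζ = 8.5/(2·7.566) = 0.562.

ω_n = 7.57 rad/s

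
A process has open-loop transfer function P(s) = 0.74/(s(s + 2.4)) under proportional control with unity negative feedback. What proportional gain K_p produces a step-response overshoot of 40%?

From %OS = 100·exp(−πζ/√(1−ζ²)) = 40%, ζ = −ln(0.4)/√(π²+ln²(0.4)) = 0.28.
Characteristic equation s² + 2.4s + 0.74K_p = 0 gives ζ = 2.4/(2√(0.74K_p)).
Setting ζ = 0.28: √(0.74K_p) = 2.4/(2·0.28) = 4.286, so K_p = 18.37/0.74 = 24.8.

K_p = 24.8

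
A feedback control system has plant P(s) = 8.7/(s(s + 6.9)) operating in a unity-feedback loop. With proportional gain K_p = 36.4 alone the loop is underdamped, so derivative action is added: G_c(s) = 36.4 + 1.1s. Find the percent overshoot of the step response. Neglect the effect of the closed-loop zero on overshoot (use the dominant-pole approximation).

19.4%

Forward path: (36.4 + 1.1s)·8.7/(s(s+6.9)). The closed-loop characteristic equation is s² + (6.9 + 8.7·1.1)s + 8.7·36.4 = 0.
That is s² + 16.47s + 316.7 = 0, so ω_n = 17.8 rad/s and ζ = 16.47/(2·17.8) = 0.4628.
%OS = 100·exp(−πζ/√(1−ζ²)) = 19.4%.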